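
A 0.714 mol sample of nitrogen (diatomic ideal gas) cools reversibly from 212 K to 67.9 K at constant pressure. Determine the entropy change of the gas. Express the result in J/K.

At constant pressure, ΔS = nC_p ln(T₂/T₁) with C_p = 7R/2 = 29.1 J mol⁻¹ K⁻¹.
ΔS = 0.714 × 29.1 × ln(67.9/212) = -23.7 J/K.

ΔS = -23.7 J/K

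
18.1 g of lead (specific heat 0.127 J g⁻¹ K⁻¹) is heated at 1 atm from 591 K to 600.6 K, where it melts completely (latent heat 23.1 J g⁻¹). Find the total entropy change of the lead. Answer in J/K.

Warming step: ΔS₁ = m c ln(T_tr/T_i) = 18.1 × 0.127 × ln(600.6/591) = 0.03704 J/K.
Phase change: ΔS₂ = +mL/T_tr = 18.1 × 23.1 / 600.6 = 0.6962 J/K.
ΔS_total = (0.03704) + (0.6962) = 0.733 J/K.

ΔS = 0.733 J/K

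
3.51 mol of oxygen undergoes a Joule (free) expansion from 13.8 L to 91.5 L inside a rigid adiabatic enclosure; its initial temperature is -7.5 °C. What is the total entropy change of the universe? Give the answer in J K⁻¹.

ΔS_universe = 55.2 J/K

No heat is exchanged and no work is done, so the ideal-gas temperature stays constant.
Entropy is a state function; using a reversible isothermal path, ΔS_gas = nR ln(V₂/V₁) = 3.51 × 8.314 × ln(91.5/13.8) = 55.2 J/K.
The insulated surroundings exchange no heat, so ΔS_surr = 0 and ΔS_universe = ΔS_gas.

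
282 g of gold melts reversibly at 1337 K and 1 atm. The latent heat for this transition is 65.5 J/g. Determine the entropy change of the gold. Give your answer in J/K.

Heat absorbed by the substance: Q = mL = 282 × 65.5 = 18471 J.
At constant T, ΔS = Q_rev/T = 18471 / 1337 = 13.8 J/K.

ΔS = 13.8 J/K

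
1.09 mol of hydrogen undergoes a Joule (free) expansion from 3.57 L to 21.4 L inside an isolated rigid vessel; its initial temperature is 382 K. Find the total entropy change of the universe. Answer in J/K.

No heat is exchanged and no work is done, so the ideal-gas temperature stays constant.
Entropy is a state function; using a reversible isothermal path, ΔS_gas = nR ln(V₂/V₁) = 1.09 × 8.314 × ln(21.4/3.57) = 16.2 J/K.
The insulated surroundings exchange no heat, so ΔS_surr = 0 and ΔS_universe = ΔS_gas.

ΔS_universe = 16.2 J/K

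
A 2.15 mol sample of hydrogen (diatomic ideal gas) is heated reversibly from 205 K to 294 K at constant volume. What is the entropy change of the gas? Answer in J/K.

At constant volume, ΔS = nC_V ln(T₂/T₁) with C_V = 5R/2 = 20.79 J mol⁻¹ K⁻¹.
ΔS = 2.15 × 20.79 × ln(294/205) = 16.1 J/K.

ΔS = 16.1 J/K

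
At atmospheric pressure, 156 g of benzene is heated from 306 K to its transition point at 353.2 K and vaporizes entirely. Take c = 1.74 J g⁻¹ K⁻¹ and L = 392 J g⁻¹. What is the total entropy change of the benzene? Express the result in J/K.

ΔS = 212 J/K

Warming step: ΔS₁ = m c ln(T_tr/T_i) = 156 × 1.74 × ln(353.2/306) = 38.94 J/K.
Phase change: ΔS₂ = +mL/T_tr = 156 × 392 / 353.2 = 173.1 J/K.
ΔS_total = (38.94) + (173.1) = 212 J/K.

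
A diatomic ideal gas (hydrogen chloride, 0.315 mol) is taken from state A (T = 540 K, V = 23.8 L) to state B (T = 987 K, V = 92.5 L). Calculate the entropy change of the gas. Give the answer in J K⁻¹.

ΔS = 7.5 J/K

Entropy is a state function: ΔS = nC_V ln(T₂/T₁) + nR ln(V₂/V₁), with C_V = 5R/2 = 20.79 J mol⁻¹ K⁻¹ for a diatomic ideal gas.
ΔS = 0.315 × [20.79 × ln(987/540) + 8.314 × ln(92.5/23.8)] = 7.5 J/K.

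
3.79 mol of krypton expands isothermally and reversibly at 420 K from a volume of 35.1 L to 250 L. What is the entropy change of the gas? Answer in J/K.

For an isothermal ideal gas ΔS_gas = nR ln(V₂/V₁) = 3.79 × 8.314 × ln(250/35.1) = 61.9 J/K.

ΔS_gas = 61.9 J/K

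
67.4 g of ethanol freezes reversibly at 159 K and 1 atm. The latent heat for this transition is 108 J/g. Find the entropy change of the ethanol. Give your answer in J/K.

Heat released by the substance: Q = −mL = −67.4 × 108 = −7279.2 J.
At constant T, ΔS = Q_rev/T = −7279.2 / 159 = -45.8 J/K.

ΔS = -45.8 J/K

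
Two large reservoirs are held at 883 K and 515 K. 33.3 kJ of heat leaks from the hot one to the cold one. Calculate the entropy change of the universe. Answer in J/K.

ΔS_hot = −Q/T_H = −33300/883 = -37.71 J/K and ΔS_cold = +Q/T_C = 33300/515 = 64.66 J/K.
ΔS_total = -37.71 + 64.66 = 26.9 J/K, positive as the second law requires.

ΔS_total = 26.9 J/K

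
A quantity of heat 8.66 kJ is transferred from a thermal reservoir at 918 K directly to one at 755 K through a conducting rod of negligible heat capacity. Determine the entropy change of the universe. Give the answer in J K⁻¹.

ΔS_total = 2.04 J/K

ΔS_hot = −Q/T_H = −8660/918 = -9.434 J/K and ΔS_cold = +Q/T_C = 8660/755 = 11.47 J/K.
ΔS_total = -9.434 + 11.47 = 2.04 J/K, positive as the second law requires.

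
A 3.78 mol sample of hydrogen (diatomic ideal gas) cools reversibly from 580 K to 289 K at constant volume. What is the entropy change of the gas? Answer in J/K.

At constant volume, ΔS = nC_V ln(T₂/T₁) with C_V = 5R/2 = 20.79 J mol⁻¹ K⁻¹.
ΔS = 3.78 × 20.79 × ln(289/580) = -54.7 J/K.

ΔS = -54.7 J/K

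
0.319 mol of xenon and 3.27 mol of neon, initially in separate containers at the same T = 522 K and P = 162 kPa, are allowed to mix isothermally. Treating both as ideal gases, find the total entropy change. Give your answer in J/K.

Mole fractions: x_A = 0.319/3.59 = 0.0889, x_B = 0.911.
ΔS_mix = −R(n_A ln x_A + n_B ln x_B) = −8.314 × (0.319 ln 0.0889 + 3.27 ln 0.911) = 8.95 J/K.

ΔS_mix = 8.95 J/K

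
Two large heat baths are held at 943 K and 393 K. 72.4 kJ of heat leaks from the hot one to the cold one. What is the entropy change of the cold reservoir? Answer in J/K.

ΔS_cold = 184 J/K

The cold reservoir gains heat Q, so ΔS_cold = +Q/T_C = 72400/393 = 184 J/K.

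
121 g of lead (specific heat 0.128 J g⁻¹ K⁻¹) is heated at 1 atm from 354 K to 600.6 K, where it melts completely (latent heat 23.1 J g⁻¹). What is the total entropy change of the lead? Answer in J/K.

ΔS = 12.8 J/K

Warming step: ΔS₁ = m c ln(T_tr/T_i) = 121 × 0.128 × ln(600.6/354) = 8.187 J/K.
Phase change: ΔS₂ = +mL/T_tr = 121 × 23.1 / 600.6 = 4.654 J/K.
ΔS_total = (8.187) + (4.654) = 12.8 J/K.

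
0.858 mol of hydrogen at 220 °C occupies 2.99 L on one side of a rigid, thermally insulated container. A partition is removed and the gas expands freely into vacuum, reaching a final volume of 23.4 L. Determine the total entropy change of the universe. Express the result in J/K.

ΔS_universe = 14.7 J/K

For an ideal gas in free expansion Q = 0 and W = 0, so T is unchanged.
Entropy is a state function; using a reversible isothermal path, ΔS_gas = nR ln(V₂/V₁) = 0.858 × 8.314 × ln(23.4/2.99) = 14.7 J/K.
The insulated surroundings exchange no heat, so ΔS_surr = 0 and ΔS_universe = ΔS_gas.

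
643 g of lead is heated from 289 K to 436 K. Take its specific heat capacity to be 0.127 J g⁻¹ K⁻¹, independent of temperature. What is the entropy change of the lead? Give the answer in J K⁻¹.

ΔS = ∫dQ_rev/T = m c ln(T₂/T₁) = 643 × 0.127 × ln(436/289) = 33.6 J/K.

ΔS = 33.6 J/K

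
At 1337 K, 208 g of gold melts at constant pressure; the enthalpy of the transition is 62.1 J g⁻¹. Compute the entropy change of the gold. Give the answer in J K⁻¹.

Heat absorbed by the substance: Q = mL = 208 × 62.1 = 12916.8 J.
At constant T, ΔS = Q_rev/T = 12916.8 / 1337 = 9.66 J/K.

ΔS = 9.66 J/K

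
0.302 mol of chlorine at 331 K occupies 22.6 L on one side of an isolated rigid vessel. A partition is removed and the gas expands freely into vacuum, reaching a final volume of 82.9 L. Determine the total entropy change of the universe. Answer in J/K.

ΔS_universe = 3.26 J/K

No heat is exchanged and no work is done, so the ideal-gas temperature stays constant.
Entropy is a state function; using a reversible isothermal path, ΔS_gas = nR ln(V₂/V₁) = 0.302 × 8.314 × ln(82.9/22.6) = 3.26 J/K.
The insulated surroundings exchange no heat, so ΔS_surr = 0 and ΔS_universe = ΔS_gas.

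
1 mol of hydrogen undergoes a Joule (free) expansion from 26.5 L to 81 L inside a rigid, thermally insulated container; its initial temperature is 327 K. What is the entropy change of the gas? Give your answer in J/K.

No heat is exchanged and no work is done, so the ideal-gas temperature stays constant.
Entropy is a state function; using a reversible isothermal path, ΔS_gas = nR ln(V₂/V₁) = 1 × 8.314 × ln(81/26.5) = 9.29 J/K.

ΔS_gas = 9.29 J/K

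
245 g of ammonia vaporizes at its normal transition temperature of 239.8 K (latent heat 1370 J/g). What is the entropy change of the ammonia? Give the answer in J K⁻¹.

ΔS = 1400 J/K

Heat absorbed by the substance: Q = mL = 245 × 1370 = 335650 J.
At constant T, ΔS = Q_rev/T = 335650 / 239.8 = 1400 J/K.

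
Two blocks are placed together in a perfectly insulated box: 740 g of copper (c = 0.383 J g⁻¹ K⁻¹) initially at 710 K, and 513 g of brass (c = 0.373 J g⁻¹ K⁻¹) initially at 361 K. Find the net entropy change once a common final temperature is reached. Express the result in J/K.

Energy balance: T_f = (m₁c₁T₁ + m₂c₂T₂)/(m₁c₁ + m₂c₂) = 569.34 K.
ΔS₁ = m₁c₁ ln(T_f/T₁) = 283.42 × ln(569.34/710) = -62.58 J/K.
ΔS₂ = m₂c₂ ln(T_f/T₂) = 191.349 × ln(569.34/361) = 87.18 J/K.
ΔS_total = -62.58 + 87.18 = 24.6 J/K.

ΔS_total = 24.6 J/K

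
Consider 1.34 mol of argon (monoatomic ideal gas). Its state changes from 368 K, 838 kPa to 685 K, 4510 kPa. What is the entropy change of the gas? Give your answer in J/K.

ΔS = nC_p ln(T₂/T₁) − nR ln(P₂/P₁), with C_p = 5R/2 = 20.79 J mol⁻¹ K⁻¹ for a monoatomic ideal gas.
ΔS = 1.34 × [20.79 × ln(685/368) − 8.314 × ln(4510/838)] = -1.44 J/K.

ΔS = -1.44 J/K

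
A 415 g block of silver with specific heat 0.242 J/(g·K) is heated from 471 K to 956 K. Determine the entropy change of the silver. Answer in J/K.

ΔS = ∫dQ_rev/T = m c ln(T₂/T₁) = 415 × 0.242 × ln(956/471) = 71.1 J/K.

ΔS = 71.1 J/K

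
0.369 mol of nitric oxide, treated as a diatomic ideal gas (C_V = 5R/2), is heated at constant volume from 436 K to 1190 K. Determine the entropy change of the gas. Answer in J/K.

ΔS = 7.7 J/K

At constant volume, ΔS = nC_V ln(T₂/T₁) with C_V = 5R/2 = 20.79 J mol⁻¹ K⁻¹.
ΔS = 0.369 × 20.79 × ln(1190/436) = 7.7 J/K.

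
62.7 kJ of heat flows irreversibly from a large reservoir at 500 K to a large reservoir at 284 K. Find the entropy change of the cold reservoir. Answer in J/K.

ΔS_cold = 221 J/K

The cold reservoir gains heat Q, so ΔS_cold = +Q/T_C = 62700/284 = 221 J/K.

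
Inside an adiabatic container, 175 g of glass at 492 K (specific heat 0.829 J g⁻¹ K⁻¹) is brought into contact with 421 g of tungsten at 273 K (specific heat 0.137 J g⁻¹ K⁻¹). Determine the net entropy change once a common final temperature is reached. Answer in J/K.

Energy balance: T_f = (m₁c₁T₁ + m₂c₂T₂)/(m₁c₁ + m₂c₂) = 429.7 K.
ΔS₁ = m₁c₁ ln(T_f/T₁) = 145.075 × ln(429.7/492) = -19.64 J/K.
ΔS₂ = m₂c₂ ln(T_f/T₂) = 57.677 × ln(429.7/273) = 26.16 J/K.
ΔS_total = -19.64 + 26.16 = 6.52 J/K.

ΔS_total = 6.52 J/K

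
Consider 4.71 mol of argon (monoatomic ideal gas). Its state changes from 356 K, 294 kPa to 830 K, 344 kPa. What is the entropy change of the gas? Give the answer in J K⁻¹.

ΔS = 76.7 J/K

ΔS = nC_p ln(T₂/T₁) − nR ln(P₂/P₁), with C_p = 5R/2 = 20.79 J mol⁻¹ K⁻¹ for a monoatomic ideal gas.
ΔS = 4.71 × [20.79 × ln(830/356) − 8.314 × ln(344/294)] = 76.7 J/K.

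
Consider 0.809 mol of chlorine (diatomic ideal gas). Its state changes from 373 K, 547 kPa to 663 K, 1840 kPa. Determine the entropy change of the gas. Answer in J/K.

ΔS = nC_p ln(T₂/T₁) − nR ln(P₂/P₁), with C_p = 7R/2 = 29.1 J mol⁻¹ K⁻¹ for a diatomic ideal gas.
ΔS = 0.809 × [29.1 × ln(663/373) − 8.314 × ln(1840/547)] = 5.38 J/K.

ΔS = 5.38 J/K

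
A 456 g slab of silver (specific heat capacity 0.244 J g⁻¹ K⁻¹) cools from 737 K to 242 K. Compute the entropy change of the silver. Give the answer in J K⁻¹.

ΔS = ∫dQ_rev/T = m c ln(T₂/T₁) = 456 × 0.244 × ln(242/737) = -124 J/K.

ΔS = -124 J/K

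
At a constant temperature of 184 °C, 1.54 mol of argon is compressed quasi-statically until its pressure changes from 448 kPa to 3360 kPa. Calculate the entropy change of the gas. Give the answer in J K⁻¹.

For an isothermal ideal gas ΔS_gas = nR ln(P₁/P₂) = 1.54 × 8.314 × ln(448/3360) = -25.8 J/K.

ΔS_gas = -25.8 J/K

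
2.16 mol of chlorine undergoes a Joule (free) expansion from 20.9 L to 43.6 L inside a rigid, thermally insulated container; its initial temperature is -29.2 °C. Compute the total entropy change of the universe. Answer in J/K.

No heat is exchanged and no work is done, so the ideal-gas temperature stays constant.
Entropy is a state function; using a reversible isothermal path, ΔS_gas = nR ln(V₂/V₁) = 2.16 × 8.314 × ln(43.6/20.9) = 13.2 J/K.
The insulated surroundings exchange no heat, so ΔS_surr = 0 and ΔS_universe = ΔS_gas.

ΔS_universe = 13.2 J/K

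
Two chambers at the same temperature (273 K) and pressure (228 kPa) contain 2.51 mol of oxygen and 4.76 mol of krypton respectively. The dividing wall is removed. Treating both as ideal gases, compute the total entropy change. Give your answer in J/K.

Mole fractions: x_A = 2.51/7.27 = 0.345, x_B = 0.655.
ΔS_mix = −R(n_A ln x_A + n_B ln x_B) = −8.314 × (2.51 ln 0.345 + 4.76 ln 0.655) = 39 J/K.

ΔS_mix = 39 J/K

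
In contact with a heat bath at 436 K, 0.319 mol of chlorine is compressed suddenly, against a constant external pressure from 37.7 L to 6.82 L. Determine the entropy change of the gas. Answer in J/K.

Entropy is a state function, so ΔS_gas depends only on the end states.
For an isothermal ideal gas ΔS_gas = nR ln(V₂/V₁) = 0.319 × 8.314 × ln(6.82/37.7) = -4.53 J/K.

ΔS_gas = -4.53 J/K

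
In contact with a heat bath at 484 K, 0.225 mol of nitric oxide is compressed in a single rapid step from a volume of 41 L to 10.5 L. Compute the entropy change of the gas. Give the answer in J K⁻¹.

Entropy is a state function, so ΔS_gas depends only on the end states.
For an isothermal ideal gas ΔS_gas = nR ln(V₂/V₁) = 0.225 × 8.314 × ln(10.5/41) = -2.55 J/K.

ΔS_gas = -2.55 J/K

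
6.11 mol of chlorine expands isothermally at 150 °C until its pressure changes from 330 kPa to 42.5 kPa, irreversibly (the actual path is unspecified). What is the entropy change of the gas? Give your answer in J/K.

Entropy is a state function, so ΔS_gas depends only on the end states.
For an isothermal ideal gas ΔS_gas = nR ln(P₁/P₂) = 6.11 × 8.314 × ln(330/42.5) = 104 J/K.

ΔS_gas = 104 J/K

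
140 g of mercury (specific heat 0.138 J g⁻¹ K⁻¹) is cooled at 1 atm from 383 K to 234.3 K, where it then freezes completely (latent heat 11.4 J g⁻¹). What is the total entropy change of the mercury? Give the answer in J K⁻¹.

Cooling step: ΔS₁ = m c ln(T_tr/T_i) = 140 × 0.138 × ln(234.3/383) = -9.494 J/K.
Phase change: ΔS₂ = −mL/T_tr = −140 × 11.4 / 234.3 = -6.812 J/K.
ΔS_total = (-9.494) + (-6.812) = -16.3 J/K.

ΔS = -16.3 J/K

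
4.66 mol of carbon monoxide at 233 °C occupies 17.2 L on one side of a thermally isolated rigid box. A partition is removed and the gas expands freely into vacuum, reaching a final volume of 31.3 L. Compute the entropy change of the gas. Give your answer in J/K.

No heat is exchanged and no work is done, so the ideal-gas temperature stays constant.
Entropy is a state function; using a reversible isothermal path, ΔS_gas = nR ln(V₂/V₁) = 4.66 × 8.314 × ln(31.3/17.2) = 23.2 J/K.

ΔS_gas = 23.2 J/K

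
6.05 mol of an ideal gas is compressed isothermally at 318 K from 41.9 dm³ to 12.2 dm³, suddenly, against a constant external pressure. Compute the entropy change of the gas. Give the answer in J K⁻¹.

Entropy is a state function, so ΔS_gas depends only on the end states.
For an isothermal ideal gas ΔS_gas = nR ln(V₂/V₁) = 6.05 × 8.314 × ln(12.2/41.9) = -62.1 J/K.

ΔS_gas = -62.1 J/K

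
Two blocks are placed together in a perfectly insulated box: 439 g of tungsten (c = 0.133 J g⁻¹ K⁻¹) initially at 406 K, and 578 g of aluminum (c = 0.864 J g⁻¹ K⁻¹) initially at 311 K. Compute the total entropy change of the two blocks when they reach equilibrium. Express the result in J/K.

ΔS_total = 1.99 J/K

Energy balance: T_f = (m₁c₁T₁ + m₂c₂T₂)/(m₁c₁ + m₂c₂) = 320.94 K.
ΔS₁ = m₁c₁ ln(T_f/T₁) = 58.387 × ln(320.94/406) = -13.73 J/K.
ΔS₂ = m₂c₂ ln(T_f/T₂) = 499.392 × ln(320.94/311) = 15.72 J/K.
ΔS_total = -13.73 + 15.72 = 1.99 J/K.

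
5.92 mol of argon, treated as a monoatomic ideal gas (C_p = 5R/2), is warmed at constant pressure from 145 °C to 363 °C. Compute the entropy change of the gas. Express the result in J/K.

In kelvin: T₁ = 418.15 K, T₂ = 636.15 K. At constant pressure, ΔS = nC_p ln(T₂/T₁) with C_p = 5R/2 = 20.79 J mol⁻¹ K⁻¹.
ΔS = 5.92 × 20.79 × ln(636.15/418.15) = 51.6 J/K.

ΔS = 51.6 J/K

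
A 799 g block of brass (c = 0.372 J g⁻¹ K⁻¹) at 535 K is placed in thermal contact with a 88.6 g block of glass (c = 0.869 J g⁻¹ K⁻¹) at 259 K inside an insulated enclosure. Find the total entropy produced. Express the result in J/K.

Energy balance: T_f = (m₁c₁T₁ + m₂c₂T₂)/(m₁c₁ + m₂c₂) = 478.21 K.
ΔS₁ = m₁c₁ ln(T_f/T₁) = 297.228 × ln(478.21/535) = -33.35 J/K.
ΔS₂ = m₂c₂ ln(T_f/T₂) = 76.9934 × ln(478.21/259) = 47.21 J/K.
ΔS_total = -33.35 + 47.21 = 13.9 J/K.

ΔS_total = 13.9 J/K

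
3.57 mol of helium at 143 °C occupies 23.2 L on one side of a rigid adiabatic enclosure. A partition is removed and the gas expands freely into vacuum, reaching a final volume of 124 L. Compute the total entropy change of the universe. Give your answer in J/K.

No heat is exchanged and no work is done, so the ideal-gas temperature stays constant.
Entropy is a state function; using a reversible isothermal path, ΔS_gas = nR ln(V₂/V₁) = 3.57 × 8.314 × ln(124/23.2) = 49.7 J/K.
The insulated surroundings exchange no heat, so ΔS_surr = 0 and ΔS_universe = ΔS_gas.

ΔS_universe = 49.7 J/K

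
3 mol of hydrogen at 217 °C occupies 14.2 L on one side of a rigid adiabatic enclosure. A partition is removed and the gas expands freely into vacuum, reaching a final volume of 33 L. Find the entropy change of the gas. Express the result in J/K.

No heat is exchanged and no work is done, so the ideal-gas temperature stays constant.
Entropy is a state function; using a reversible isothermal path, ΔS_gas = nR ln(V₂/V₁) = 3 × 8.314 × ln(33/14.2) = 21 J/K.

ΔS_gas = 21 J/K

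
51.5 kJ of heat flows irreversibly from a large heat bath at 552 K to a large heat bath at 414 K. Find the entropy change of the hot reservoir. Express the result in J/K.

The hot reservoir loses heat Q, so ΔS_hot = −Q/T_H = −51500/552 = -93.3 J/K.

ΔS_hot = -93.3 J/K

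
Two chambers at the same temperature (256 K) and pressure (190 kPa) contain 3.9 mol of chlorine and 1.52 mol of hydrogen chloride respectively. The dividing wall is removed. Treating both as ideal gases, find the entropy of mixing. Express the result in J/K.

Mole fractions: x_A = 3.9/5.42 = 0.72, x_B = 0.28.
ΔS_mix = −R(n_A ln x_A + n_B ln x_B) = −8.314 × (3.9 ln 0.72 + 1.52 ln 0.28) = 26.7 J/K.

ΔS_mix = 26.7 J/K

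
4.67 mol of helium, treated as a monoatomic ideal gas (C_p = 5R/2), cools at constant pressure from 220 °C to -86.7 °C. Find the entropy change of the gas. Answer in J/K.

ΔS = -94.4 J/K

In kelvin: T₁ = 493.15 K, T₂ = 186.45 K. At constant pressure, ΔS = nC_p ln(T₂/T₁) with C_p = 5R/2 = 20.79 J mol⁻¹ K⁻¹.
ΔS = 4.67 × 20.79 × ln(186.45/493.15) = -94.4 J/K.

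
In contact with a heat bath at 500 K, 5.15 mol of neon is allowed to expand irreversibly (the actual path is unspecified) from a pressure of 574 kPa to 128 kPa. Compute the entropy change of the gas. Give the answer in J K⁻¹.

ΔS_gas = 64.3 J/K

Entropy is a state function, so ΔS_gas depends only on the end states.
For an isothermal ideal gas ΔS_gas = nR ln(P₁/P₂) = 5.15 × 8.314 × ln(574/128) = 64.3 J/K.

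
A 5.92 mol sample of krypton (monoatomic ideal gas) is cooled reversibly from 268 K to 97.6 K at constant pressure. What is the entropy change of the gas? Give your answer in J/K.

ΔS = -124 J/K

At constant pressure, ΔS = nC_p ln(T₂/T₁) with C_p = 5R/2 = 20.79 J mol⁻¹ K⁻¹.
ΔS = 5.92 × 20.79 × ln(97.6/268) = -124 J/K.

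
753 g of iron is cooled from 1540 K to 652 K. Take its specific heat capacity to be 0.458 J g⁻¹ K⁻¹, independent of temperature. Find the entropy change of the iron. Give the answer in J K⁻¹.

ΔS = ∫dQ_rev/T = m c ln(T₂/T₁) = 753 × 0.458 × ln(652/1540) = -296 J/K.

ΔS = -296 J/K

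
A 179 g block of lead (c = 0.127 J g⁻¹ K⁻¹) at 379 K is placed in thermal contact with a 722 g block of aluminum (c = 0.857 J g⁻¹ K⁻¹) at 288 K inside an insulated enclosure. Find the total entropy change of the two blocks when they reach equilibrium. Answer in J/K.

ΔS_total = 0.901 J/K

Energy balance: T_f = (m₁c₁T₁ + m₂c₂T₂)/(m₁c₁ + m₂c₂) = 291.22 K.
ΔS₁ = m₁c₁ ln(T_f/T₁) = 22.733 × ln(291.22/379) = -5.989 J/K.
ΔS₂ = m₂c₂ ln(T_f/T₂) = 618.754 × ln(291.22/288) = 6.89 J/K.
ΔS_total = -5.989 + 6.89 = 0.901 J/K.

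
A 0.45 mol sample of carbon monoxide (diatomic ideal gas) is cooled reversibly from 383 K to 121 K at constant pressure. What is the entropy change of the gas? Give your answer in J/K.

At constant pressure, ΔS = nC_p ln(T₂/T₁) with C_p = 7R/2 = 29.1 J mol⁻¹ K⁻¹.
ΔS = 0.45 × 29.1 × ln(121/383) = -15.1 J/K.

ΔS = -15.1 J/K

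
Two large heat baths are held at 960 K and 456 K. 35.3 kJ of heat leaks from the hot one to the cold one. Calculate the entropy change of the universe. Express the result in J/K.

ΔS_total = 40.6 J/K

ΔS_hot = −Q/T_H = −35300/960 = -36.77 J/K and ΔS_cold = +Q/T_C = 35300/456 = 77.41 J/K.
ΔS_total = -36.77 + 77.41 = 40.6 J/K, positive as the second law requires.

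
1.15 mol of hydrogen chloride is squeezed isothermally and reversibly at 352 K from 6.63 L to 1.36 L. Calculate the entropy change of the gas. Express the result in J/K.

ΔS_gas = -15.1 J/K

For an isothermal ideal gas ΔS_gas = nR ln(V₂/V₁) = 1.15 × 8.314 × ln(1.36/6.63) = -15.1 J/K.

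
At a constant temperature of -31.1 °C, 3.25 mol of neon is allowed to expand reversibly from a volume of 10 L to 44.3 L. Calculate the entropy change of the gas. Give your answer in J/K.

ΔS_gas = 40.2 J/K

For an isothermal ideal gas ΔS_gas = nR ln(V₂/V₁) = 3.25 × 8.314 × ln(44.3/10) = 40.2 J/K.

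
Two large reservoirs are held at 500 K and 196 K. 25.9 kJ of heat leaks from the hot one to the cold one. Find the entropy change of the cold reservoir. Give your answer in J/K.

ΔS_cold = 132 J/K

The cold reservoir gains heat Q, so ΔS_cold = +Q/T_C = 25900/196 = 132 J/K.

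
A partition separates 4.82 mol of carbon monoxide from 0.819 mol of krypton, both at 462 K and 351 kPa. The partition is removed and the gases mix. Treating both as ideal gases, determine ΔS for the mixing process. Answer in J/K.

ΔS_mix = 19.4 J/K

Mole fractions: x_A = 4.82/5.64 = 0.855, x_B = 0.145.
ΔS_mix = −R(n_A ln x_A + n_B ln x_B) = −8.314 × (4.82 ln 0.855 + 0.819 ln 0.145) = 19.4 J/K.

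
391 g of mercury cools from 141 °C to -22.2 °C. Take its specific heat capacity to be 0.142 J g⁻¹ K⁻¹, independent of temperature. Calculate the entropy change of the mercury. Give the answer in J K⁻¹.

In kelvin: T₁ = 414.15 K, T₂ = 250.95 K. ΔS = ∫dQ_rev/T = m c ln(T₂/T₁) = 391 × 0.142 × ln(250.95/414.15) = -27.8 J/K.

ΔS = -27.8 J/K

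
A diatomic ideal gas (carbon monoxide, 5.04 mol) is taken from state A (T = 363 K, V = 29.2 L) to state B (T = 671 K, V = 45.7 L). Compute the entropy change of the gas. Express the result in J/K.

Entropy is a state function: ΔS = nC_V ln(T₂/T₁) + nR ln(V₂/V₁), with C_V = 5R/2 = 20.79 J mol⁻¹ K⁻¹ for a diatomic ideal gas.
ΔS = 5.04 × [20.79 × ln(671/363) + 8.314 × ln(45.7/29.2)] = 83.1 J/K.

ΔS = 83.1 J/K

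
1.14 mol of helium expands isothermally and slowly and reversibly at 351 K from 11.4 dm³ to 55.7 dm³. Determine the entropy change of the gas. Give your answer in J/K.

For an isothermal ideal gas ΔS_gas = nR ln(V₂/V₁) = 1.14 × 8.314 × ln(55.7/11.4) = 15 J/K.

ΔS_gas = 15 J/K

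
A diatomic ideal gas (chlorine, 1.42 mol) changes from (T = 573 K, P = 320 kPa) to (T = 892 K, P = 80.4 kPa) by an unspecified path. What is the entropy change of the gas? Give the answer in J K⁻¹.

ΔS = nC_p ln(T₂/T₁) − nR ln(P₂/P₁), with C_p = 7R/2 = 29.1 J mol⁻¹ K⁻¹ for a diatomic ideal gas.
ΔS = 1.42 × [29.1 × ln(892/573) − 8.314 × ln(80.4/320)] = 34.6 J/K.

ΔS = 34.6 J/K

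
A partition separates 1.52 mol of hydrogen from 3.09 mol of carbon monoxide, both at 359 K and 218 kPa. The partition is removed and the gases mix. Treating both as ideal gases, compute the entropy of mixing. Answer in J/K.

ΔS_mix = 24.3 J/K

Mole fractions: x_A = 1.52/4.61 = 0.33, x_B = 0.67.
ΔS_mix = −R(n_A ln x_A + n_B ln x_B) = −8.314 × (1.52 ln 0.33 + 3.09 ln 0.67) = 24.3 J/K.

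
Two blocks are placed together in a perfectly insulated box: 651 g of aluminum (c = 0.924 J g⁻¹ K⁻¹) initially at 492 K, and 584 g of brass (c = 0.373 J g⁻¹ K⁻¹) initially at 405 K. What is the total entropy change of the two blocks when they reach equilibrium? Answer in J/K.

ΔS_total = 2.93 J/K

Energy balance: T_f = (m₁c₁T₁ + m₂c₂T₂)/(m₁c₁ + m₂c₂) = 468.87 K.
ΔS₁ = m₁c₁ ln(T_f/T₁) = 601.524 × ln(468.87/492) = -28.965 J/K.
ΔS₂ = m₂c₂ ln(T_f/T₂) = 217.832 × ln(468.87/405) = 31.899 J/K.
ΔS_total = -28.965 + 31.899 = 2.93 J/K.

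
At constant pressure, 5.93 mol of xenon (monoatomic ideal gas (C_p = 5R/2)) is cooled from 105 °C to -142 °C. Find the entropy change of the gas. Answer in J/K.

In kelvin: T₁ = 378.15 K, T₂ = 131.15 K. At constant pressure, ΔS = nC_p ln(T₂/T₁) with C_p = 5R/2 = 20.79 J mol⁻¹ K⁻¹.
ΔS = 5.93 × 20.79 × ln(131.15/378.15) = -131 J/K.

ΔS = -131 J/K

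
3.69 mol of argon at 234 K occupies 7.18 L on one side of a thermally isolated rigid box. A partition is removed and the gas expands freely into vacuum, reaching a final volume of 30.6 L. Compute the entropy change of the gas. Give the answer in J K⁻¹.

ΔS_gas = 44.5 J/K

For an ideal gas in free expansion Q = 0 and W = 0, so T is unchanged.
Entropy is a state function; using a reversible isothermal path, ΔS_gas = nR ln(V₂/V₁) = 3.69 × 8.314 × ln(30.6/7.18) = 44.5 J/K.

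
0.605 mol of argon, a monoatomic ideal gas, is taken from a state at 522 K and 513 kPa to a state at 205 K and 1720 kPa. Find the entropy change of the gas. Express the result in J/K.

ΔS = nC_p ln(T₂/T₁) − nR ln(P₂/P₁), with C_p = 5R/2 = 20.79 J mol⁻¹ K⁻¹ for a monoatomic ideal gas.
ΔS = 0.605 × [20.79 × ln(205/522) − 8.314 × ln(1720/513)] = -17.8 J/K.

ΔS = -17.8 J/K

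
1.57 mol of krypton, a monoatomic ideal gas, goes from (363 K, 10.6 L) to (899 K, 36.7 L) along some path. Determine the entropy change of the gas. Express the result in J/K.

Entropy is a state function: ΔS = nC_V ln(T₂/T₁) + nR ln(V₂/V₁), with C_V = 3R/2 = 12.47 J mol⁻¹ K⁻¹ for a monoatomic ideal gas.
ΔS = 1.57 × [12.47 × ln(899/363) + 8.314 × ln(36.7/10.6)] = 34 J/K.

ΔS = 34 J/K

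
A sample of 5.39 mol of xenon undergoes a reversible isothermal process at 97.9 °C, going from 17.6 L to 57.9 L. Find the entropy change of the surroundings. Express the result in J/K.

For an isothermal ideal gas ΔS_gas = nR ln(V₂/V₁) = 5.39 × 8.314 × ln(57.9/17.6) = 53.4 J/K.
The process is reversible, so ΔS_surr = −ΔS_gas = -53.4 J/K and ΔS_universe = 0.

ΔS_surr = -53.4 J/K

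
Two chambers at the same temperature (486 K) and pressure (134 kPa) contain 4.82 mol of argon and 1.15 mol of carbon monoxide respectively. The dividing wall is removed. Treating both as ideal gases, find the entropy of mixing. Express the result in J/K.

Mole fractions: x_A = 4.82/5.97 = 0.807, x_B = 0.193.
ΔS_mix = −R(n_A ln x_A + n_B ln x_B) = −8.314 × (4.82 ln 0.807 + 1.15 ln 0.193) = 24.3 J/K.

ΔS_mix = 24.3 J/K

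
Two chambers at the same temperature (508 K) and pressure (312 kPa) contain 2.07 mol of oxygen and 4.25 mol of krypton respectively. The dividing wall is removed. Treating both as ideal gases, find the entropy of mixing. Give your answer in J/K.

Mole fractions: x_A = 2.07/6.32 = 0.328, x_B = 0.672.
ΔS_mix = −R(n_A ln x_A + n_B ln x_B) = −8.314 × (2.07 ln 0.328 + 4.25 ln 0.672) = 33.2 J/K.

ΔS_mix = 33.2 J/K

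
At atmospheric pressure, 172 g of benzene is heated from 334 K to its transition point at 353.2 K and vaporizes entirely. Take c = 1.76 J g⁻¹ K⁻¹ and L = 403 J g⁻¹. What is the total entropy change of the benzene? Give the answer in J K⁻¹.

Warming step: ΔS₁ = m c ln(T_tr/T_i) = 172 × 1.76 × ln(353.2/334) = 16.92 J/K.
Phase change: ΔS₂ = +mL/T_tr = 172 × 403 / 353.2 = 196.3 J/K.
ΔS_total = (16.92) + (196.3) = 213 J/K.

ΔS = 213 J/K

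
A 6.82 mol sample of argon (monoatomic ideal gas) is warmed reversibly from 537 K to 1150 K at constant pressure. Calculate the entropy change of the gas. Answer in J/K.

ΔS = 108 J/K

At constant pressure, ΔS = nC_p ln(T₂/T₁) with C_p = 5R/2 = 20.79 J mol⁻¹ K⁻¹.
ΔS = 6.82 × 20.79 × ln(1150/537) = 108 J/K.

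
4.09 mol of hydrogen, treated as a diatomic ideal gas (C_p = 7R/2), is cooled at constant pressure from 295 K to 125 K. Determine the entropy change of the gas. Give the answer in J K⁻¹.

At constant pressure, ΔS = nC_p ln(T₂/T₁) with C_p = 7R/2 = 29.1 J mol⁻¹ K⁻¹.
ΔS = 4.09 × 29.1 × ln(125/295) = -102 J/K.

ΔS = -102 J/K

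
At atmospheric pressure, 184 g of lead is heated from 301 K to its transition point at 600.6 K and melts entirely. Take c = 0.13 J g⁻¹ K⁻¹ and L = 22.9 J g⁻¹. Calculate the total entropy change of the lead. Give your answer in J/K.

Warming step: ΔS₁ = m c ln(T_tr/T_i) = 184 × 0.13 × ln(600.6/301) = 16.52 J/K.
Phase change: ΔS₂ = +mL/T_tr = 184 × 22.9 / 600.6 = 7.016 J/K.
ΔS_total = (16.52) + (7.016) = 23.5 J/K.

ΔS = 23.5 J/K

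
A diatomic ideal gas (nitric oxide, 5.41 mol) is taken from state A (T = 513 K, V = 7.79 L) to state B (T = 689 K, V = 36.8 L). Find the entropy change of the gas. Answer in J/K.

ΔS = 103 J/K

Entropy is a state function: ΔS = nC_V ln(T₂/T₁) + nR ln(V₂/V₁), with C_V = 5R/2 = 20.79 J mol⁻¹ K⁻¹ for a diatomic ideal gas.
ΔS = 5.41 × [20.79 × ln(689/513) + 8.314 × ln(36.8/7.79)] = 103 J/K.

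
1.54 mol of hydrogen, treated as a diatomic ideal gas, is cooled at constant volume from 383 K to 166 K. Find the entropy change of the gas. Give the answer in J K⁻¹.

ΔS = -26.8 J/K

At constant volume, ΔS = nC_V ln(T₂/T₁) with C_V = 5R/2 = 20.79 J mol⁻¹ K⁻¹.
ΔS = 1.54 × 20.79 × ln(166/383) = -26.8 J/K.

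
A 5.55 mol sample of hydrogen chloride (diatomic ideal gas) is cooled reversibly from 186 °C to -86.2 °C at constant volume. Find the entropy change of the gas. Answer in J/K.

ΔS = -104 J/K

In kelvin: T₁ = 459.15 K, T₂ = 186.95 K. At constant volume, ΔS = nC_V ln(T₂/T₁) with C_V = 5R/2 = 20.79 J mol⁻¹ K⁻¹.
ΔS = 5.55 × 20.79 × ln(186.95/459.15) = -104 J/K.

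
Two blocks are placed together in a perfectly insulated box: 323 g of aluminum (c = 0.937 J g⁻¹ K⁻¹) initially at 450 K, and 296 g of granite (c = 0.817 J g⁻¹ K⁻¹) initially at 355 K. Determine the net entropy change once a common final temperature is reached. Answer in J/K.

ΔS_total = 3.74 J/K

Energy balance: T_f = (m₁c₁T₁ + m₂c₂T₂)/(m₁c₁ + m₂c₂) = 407.81 K.
ΔS₁ = m₁c₁ ln(T_f/T₁) = 302.651 × ln(407.81/450) = -29.8 J/K.
ΔS₂ = m₂c₂ ln(T_f/T₂) = 241.832 × ln(407.81/355) = 33.54 J/K.
ΔS_total = -29.8 + 33.54 = 3.74 J/K.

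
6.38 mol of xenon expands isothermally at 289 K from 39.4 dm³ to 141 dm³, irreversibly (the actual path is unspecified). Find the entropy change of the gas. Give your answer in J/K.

ΔS_gas = 67.6 J/K

Entropy is a state function, so ΔS_gas depends only on the end states.
For an isothermal ideal gas ΔS_gas = nR ln(V₂/V₁) = 6.38 × 8.314 × ln(141/39.4) = 67.6 J/K.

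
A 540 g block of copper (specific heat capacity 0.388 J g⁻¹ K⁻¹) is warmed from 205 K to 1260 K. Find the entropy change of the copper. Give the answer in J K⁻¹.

ΔS = 380 J/K

ΔS = ∫dQ_rev/T = m c ln(T₂/T₁) = 540 × 0.388 × ln(1260/205) = 380 J/K.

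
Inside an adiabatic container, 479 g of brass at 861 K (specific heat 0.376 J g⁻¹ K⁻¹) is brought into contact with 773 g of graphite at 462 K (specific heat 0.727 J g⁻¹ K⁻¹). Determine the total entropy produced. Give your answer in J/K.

ΔS_total = 29.1 J/K

Energy balance: T_f = (m₁c₁T₁ + m₂c₂T₂)/(m₁c₁ + m₂c₂) = 558.84 K.
ΔS₁ = m₁c₁ ln(T_f/T₁) = 180.104 × ln(558.84/861) = -77.85 J/K.
ΔS₂ = m₂c₂ ln(T_f/T₂) = 561.971 × ln(558.84/462) = 106.9 J/K.
ΔS_total = -77.85 + 106.9 = 29.1 J/K.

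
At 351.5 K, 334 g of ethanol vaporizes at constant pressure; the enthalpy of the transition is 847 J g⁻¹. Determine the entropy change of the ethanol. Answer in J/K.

ΔS = 805 J/K

Heat absorbed by the substance: Q = mL = 334 × 847 = 282898 J.
At constant T, ΔS = Q_rev/T = 282898 / 351.5 = 805 J/K.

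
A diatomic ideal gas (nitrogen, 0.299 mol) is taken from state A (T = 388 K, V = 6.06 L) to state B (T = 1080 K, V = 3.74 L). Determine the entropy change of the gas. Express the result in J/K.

ΔS = 5.16 J/K

Entropy is a state function: ΔS = nC_V ln(T₂/T₁) + nR ln(V₂/V₁), with C_V = 5R/2 = 20.79 J mol⁻¹ K⁻¹ for a diatomic ideal gas.
ΔS = 0.299 × [20.79 × ln(1080/388) + 8.314 × ln(3.74/6.06)] = 5.16 J/K.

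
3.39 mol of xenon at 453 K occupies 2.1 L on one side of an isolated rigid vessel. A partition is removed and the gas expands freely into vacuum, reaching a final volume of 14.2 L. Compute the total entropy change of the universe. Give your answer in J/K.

For an ideal gas in free expansion Q = 0 and W = 0, so T is unchanged.
Entropy is a state function; using a reversible isothermal path, ΔS_gas = nR ln(V₂/V₁) = 3.39 × 8.314 × ln(14.2/2.1) = 53.9 J/K.
The insulated surroundings exchange no heat, so ΔS_surr = 0 and ΔS_universe = ΔS_gas.

ΔS_universe = 53.9 J/K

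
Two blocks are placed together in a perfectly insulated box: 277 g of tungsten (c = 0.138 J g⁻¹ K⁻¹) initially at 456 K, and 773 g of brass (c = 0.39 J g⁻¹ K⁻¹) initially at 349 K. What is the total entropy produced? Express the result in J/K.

Energy balance: T_f = (m₁c₁T₁ + m₂c₂T₂)/(m₁c₁ + m₂c₂) = 361.04 K.
ΔS₁ = m₁c₁ ln(T_f/T₁) = 38.226 × ln(361.04/456) = -8.926 J/K.
ΔS₂ = m₂c₂ ln(T_f/T₂) = 301.47 × ln(361.04/349) = 10.23 J/K.
ΔS_total = -8.926 + 10.23 = 1.3 J/K.

ΔS_total = 1.3 J/K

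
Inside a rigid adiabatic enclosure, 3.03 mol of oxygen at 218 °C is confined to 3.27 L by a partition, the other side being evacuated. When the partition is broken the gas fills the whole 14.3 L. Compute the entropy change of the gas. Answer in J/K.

No heat is exchanged and no work is done, so the ideal-gas temperature stays constant.
Entropy is a state function; using a reversible isothermal path, ΔS_gas = nR ln(V₂/V₁) = 3.03 × 8.314 × ln(14.3/3.27) = 37.2 J/K.

ΔS_gas = 37.2 J/K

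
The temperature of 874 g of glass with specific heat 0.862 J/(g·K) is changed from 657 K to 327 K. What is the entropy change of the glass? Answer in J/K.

ΔS = -526 J/K

ΔS = ∫dQ_rev/T = m c ln(T₂/T₁) = 874 × 0.862 × ln(327/657) = -526 J/K.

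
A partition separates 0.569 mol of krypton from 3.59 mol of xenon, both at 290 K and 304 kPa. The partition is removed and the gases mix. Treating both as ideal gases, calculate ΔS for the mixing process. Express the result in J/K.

Mole fractions: x_A = 0.569/4.16 = 0.137, x_B = 0.863.
ΔS_mix = −R(n_A ln x_A + n_B ln x_B) = −8.314 × (0.569 ln 0.137 + 3.59 ln 0.863) = 13.8 J/K.

ΔS_mix = 13.8 J/K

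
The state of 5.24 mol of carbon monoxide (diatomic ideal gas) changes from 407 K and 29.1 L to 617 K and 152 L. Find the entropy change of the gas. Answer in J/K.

ΔS = 117 J/K

Entropy is a state function: ΔS = nC_V ln(T₂/T₁) + nR ln(V₂/V₁), with C_V = 5R/2 = 20.79 J mol⁻¹ K⁻¹ for a diatomic ideal gas.
ΔS = 5.24 × [20.79 × ln(617/407) + 8.314 × ln(152/29.1)] = 117 J/K.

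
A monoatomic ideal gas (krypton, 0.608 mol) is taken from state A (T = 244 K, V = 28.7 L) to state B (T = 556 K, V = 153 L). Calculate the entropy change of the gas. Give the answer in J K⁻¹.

Entropy is a state function: ΔS = nC_V ln(T₂/T₁) + nR ln(V₂/V₁), with C_V = 3R/2 = 12.47 J mol⁻¹ K⁻¹ for a monoatomic ideal gas.
ΔS = 0.608 × [12.47 × ln(556/244) + 8.314 × ln(153/28.7)] = 14.7 J/K.

ΔS = 14.7 J/K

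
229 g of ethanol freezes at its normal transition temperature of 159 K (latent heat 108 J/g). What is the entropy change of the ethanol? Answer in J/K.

ΔS = -156 J/K

Heat released by the substance: Q = −mL = −229 × 108 = −24732 J.
At constant T, ΔS = Q_rev/T = −24732 / 159 = -156 J/K.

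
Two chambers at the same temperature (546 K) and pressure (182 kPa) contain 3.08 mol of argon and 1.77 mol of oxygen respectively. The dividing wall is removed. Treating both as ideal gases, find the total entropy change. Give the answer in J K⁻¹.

ΔS_mix = 26.5 J/K

Mole fractions: x_A = 3.08/4.85 = 0.635, x_B = 0.365.
ΔS_mix = −R(n_A ln x_A + n_B ln x_B) = −8.314 × (3.08 ln 0.635 + 1.77 ln 0.365) = 26.5 J/K.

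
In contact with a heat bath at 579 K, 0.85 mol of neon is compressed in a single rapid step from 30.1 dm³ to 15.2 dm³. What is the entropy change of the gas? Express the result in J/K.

Entropy is a state function, so ΔS_gas depends only on the end states.
For an isothermal ideal gas ΔS_gas = nR ln(V₂/V₁) = 0.85 × 8.314 × ln(15.2/30.1) = -4.83 J/K.

ΔS_gas = -4.83 J/K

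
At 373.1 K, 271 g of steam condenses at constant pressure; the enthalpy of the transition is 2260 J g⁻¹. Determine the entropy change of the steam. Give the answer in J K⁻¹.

Heat released by the substance: Q = −mL = −271 × 2260 = −612460 J.
At constant T, ΔS = Q_rev/T = −612460 / 373.1 = -1640 J/K.

ΔS = -1640 J/K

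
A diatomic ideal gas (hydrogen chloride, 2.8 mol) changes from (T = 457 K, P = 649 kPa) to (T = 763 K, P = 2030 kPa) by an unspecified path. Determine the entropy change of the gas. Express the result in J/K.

ΔS = nC_p ln(T₂/T₁) − nR ln(P₂/P₁), with C_p = 7R/2 = 29.1 J mol⁻¹ K⁻¹ for a diatomic ideal gas.
ΔS = 2.8 × [29.1 × ln(763/457) − 8.314 × ln(2030/649)] = 15.2 J/K.

ΔS = 15.2 J/K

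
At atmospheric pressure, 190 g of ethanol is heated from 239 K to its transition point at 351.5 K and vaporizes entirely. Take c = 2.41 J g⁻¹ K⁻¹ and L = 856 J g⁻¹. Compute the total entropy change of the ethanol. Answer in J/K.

Warming step: ΔS₁ = m c ln(T_tr/T_i) = 190 × 2.41 × ln(351.5/239) = 176.6 J/K.
Phase change: ΔS₂ = +mL/T_tr = 190 × 856 / 351.5 = 462.7 J/K.
ΔS_total = (176.6) + (462.7) = 639 J/K.

ΔS = 639 J/K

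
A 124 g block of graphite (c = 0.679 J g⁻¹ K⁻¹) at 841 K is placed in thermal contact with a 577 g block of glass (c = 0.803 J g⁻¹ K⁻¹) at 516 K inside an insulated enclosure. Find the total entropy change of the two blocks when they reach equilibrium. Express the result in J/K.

Energy balance: T_f = (m₁c₁T₁ + m₂c₂T₂)/(m₁c₁ + m₂c₂) = 565.98 K.
ΔS₁ = m₁c₁ ln(T_f/T₁) = 84.196 × ln(565.98/841) = -33.34 J/K.
ΔS₂ = m₂c₂ ln(T_f/T₂) = 463.331 × ln(565.98/516) = 42.83 J/K.
ΔS_total = -33.34 + 42.83 = 9.49 J/K.

ΔS_total = 9.49 J/K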